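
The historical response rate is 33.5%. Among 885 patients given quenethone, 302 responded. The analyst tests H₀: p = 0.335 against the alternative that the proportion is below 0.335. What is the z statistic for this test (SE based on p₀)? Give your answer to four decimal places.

p̂ = 302/885 ≈ 0.341243.
Standard error under H₀: √(0.335×0.665/885) = 0.015866.
z = (0.341243 − 0.335)/0.015866 = 0.006243/0.015866 = 0.3935.

z = 0.3935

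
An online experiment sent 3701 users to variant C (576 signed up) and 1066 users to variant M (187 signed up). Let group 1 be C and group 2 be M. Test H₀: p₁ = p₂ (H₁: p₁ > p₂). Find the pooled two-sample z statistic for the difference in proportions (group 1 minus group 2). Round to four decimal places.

p̂₁ = 576/3701 ≈ 0.155634, p̂₂ = 187/1066 ≈ 0.175422.
Pooled p̂ = (576+187)/(3701+1066) = 763/4767 = 0.160059.
SE = √(0.13444 × 0.00120828) = 0.012745.
z = (0.155634 − 0.175422)/0.012745 = -0.019788/0.012745 = -1.5526.

z = -1.5526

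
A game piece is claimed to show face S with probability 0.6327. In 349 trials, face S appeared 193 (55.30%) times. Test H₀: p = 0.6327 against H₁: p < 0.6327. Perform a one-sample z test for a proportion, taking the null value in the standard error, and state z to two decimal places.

p̂ = 193/349 ≈ 0.5530.
SE = √(p₀(1−p₀)/n) = √(0.23239/349) = 0.0258.
z = (0.5530 − 0.6327)/0.0258 = -0.0797/0.0258 = -3.09.

z = -3.09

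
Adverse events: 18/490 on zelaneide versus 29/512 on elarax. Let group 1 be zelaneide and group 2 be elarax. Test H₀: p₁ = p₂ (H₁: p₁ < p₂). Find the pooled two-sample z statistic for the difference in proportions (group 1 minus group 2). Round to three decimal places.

z = -1.490

p̂₁ = 18/490 ≈ 0.03673, p̂₂ = 29/512 ≈ 0.05664.
Pooled p̂ = (18+29)/(490+512) = 47/1002 = 0.04691.
SE = √(0.044706 × 0.00399394) = 0.01336.
z = (0.03673 − 0.05664)/0.01336 = -0.01991/0.01336 = -1.490.
p-value = P(Z < -1.490) ≈ 0.0682.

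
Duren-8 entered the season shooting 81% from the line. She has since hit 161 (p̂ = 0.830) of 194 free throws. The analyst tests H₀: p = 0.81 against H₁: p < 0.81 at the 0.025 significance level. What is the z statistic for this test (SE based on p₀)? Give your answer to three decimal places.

z = 0.706

p̂ = 161/194 = 0.82990.
SE = √(p₀(1−p₀)/n) = √(0.1539/194) = 0.02817.
z = (0.82990 − 0.81)/0.02817 = 0.01990/0.02817 = 0.706.
p-value = P(Z < 0.706) ≈ 0.7600; since p > α = 0.025, fail to reject H₀.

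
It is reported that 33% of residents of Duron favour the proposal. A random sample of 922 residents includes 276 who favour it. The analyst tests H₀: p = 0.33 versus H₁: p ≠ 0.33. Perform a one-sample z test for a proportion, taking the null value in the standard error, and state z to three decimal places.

p̂ = 276/922 ≈ 0.29935.
SE = √(p₀(1−p₀)/n) = √(0.2211/922) = 0.01549.
z = (0.29935 − 0.33)/0.01549 = -0.03065/0.01549 = -1.979.

z = -1.979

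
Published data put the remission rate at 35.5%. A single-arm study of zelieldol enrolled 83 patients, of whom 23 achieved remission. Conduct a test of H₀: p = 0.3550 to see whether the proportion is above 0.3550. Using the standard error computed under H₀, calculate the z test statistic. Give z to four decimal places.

z = -1.4830

p̂ = 23/83 = 0.277108.
SE = √(p₀(1−p₀)/n) = √(0.22897/83) = 0.052524.
z = (0.277108 − 0.355)/0.052524 = -0.077892/0.052524 = -1.4830.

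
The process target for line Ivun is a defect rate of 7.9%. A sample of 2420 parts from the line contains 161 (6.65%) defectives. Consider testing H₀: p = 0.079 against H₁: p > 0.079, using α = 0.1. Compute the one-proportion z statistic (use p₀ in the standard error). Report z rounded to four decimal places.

p̂ = 161/2420 ≈ 0.0665289.
Under H₀, SE = √(0.079·0.921/2420) = √(3.00657e-05) = 0.0054832.
z = (0.0665289 − 0.079)/0.0054832 = -0.0124711/0.0054832 = -2.2744.
p-value = P(Z > -2.274) ≈ 0.9885; since p > α = 0.1, fail to reject H₀.

z = -2.2744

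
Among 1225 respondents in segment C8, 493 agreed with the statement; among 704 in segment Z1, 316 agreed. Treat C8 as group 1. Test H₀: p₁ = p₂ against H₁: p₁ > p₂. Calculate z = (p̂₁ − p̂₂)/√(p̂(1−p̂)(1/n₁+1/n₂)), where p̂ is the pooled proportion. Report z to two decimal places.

z = -1.99

p̂₁ = 493/1225 ≈ 0.40245, p̂₂ = 316/704 ≈ 0.44886.
Pooled p̂ = (493+316)/(1225+704) = 809/1929 = 0.41939.
SE = √(p̂(1−p̂)(1/n₁+1/n₂)) = √(0.41939·0.58061·0.00223678) = √(0.00054466) = 0.02334.
z = (0.40245 − 0.44886)/0.02334 = -0.04641/0.02334 = -1.99.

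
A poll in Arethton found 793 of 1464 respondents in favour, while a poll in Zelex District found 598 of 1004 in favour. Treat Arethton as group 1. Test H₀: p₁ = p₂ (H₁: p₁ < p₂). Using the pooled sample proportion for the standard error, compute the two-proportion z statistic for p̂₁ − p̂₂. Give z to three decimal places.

z = -2.655

p̂₁ = 793/1464 = 0.54167, p̂₂ = 598/1004 = 0.59562.
Pooled p̂ = (793+598)/(1464+1004) = 1391/2468 = 0.56361.
SE = √(0.245953 × 0.00167908) = 0.02032.
z = (0.54167 − 0.59562)/0.02032 = -0.05395/0.02032 = -2.655.
p-value = P(Z < -2.655) ≈ 0.0040.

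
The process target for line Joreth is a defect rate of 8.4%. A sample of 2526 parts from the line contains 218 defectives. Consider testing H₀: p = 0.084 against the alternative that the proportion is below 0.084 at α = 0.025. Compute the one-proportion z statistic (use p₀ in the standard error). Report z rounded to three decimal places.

z = 0.417

p̂ = 218/2526 ≈ 0.08630.
Under H₀, SE = √(0.084·0.916/2526) = √(3.04608e-05) = 0.00552.
z = (0.08630 − 0.084)/0.00552 = 0.00230/0.00552 = 0.417.
p-value = P(Z < 0.417) ≈ 0.6617, so at α = 0.025 we fail to reject H₀.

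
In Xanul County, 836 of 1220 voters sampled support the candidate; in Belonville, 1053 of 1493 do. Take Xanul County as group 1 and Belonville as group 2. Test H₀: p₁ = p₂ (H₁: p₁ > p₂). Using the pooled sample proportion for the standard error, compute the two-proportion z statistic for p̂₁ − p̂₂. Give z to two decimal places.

z = -1.13

p̂₁ = 836/1220 = 0.68525, p̂₂ = 1053/1493 = 0.70529.
Pooled p̂ = (836+1053)/(1220+1493) = 1889/2713 = 0.69628.
SE = √(0.211475 × 0.00148946) = 0.01775.
z = (0.68525 − 0.70529)/0.01775 = -0.02004/0.01775 = -1.13.
p-value = P(Z > -1.129) ≈ 0.8706.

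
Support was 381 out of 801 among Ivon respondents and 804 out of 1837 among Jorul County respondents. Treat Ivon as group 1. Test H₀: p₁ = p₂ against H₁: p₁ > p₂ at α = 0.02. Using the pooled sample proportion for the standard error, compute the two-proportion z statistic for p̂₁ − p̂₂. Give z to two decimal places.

p̂₁ = 381/801 ≈ 0.4757, p̂₂ = 804/1837 ≈ 0.4377.
Pooled p̂ = (381+804)/(801+1837) = 1185/2638 = 0.4492.
SE = √(0.24742 × 0.00179281) = 0.0211.
z = (0.4757 − 0.4377)/0.0211 = 0.0380/0.0211 = 1.80.
p-value = P(Z > 1.804) ≈ 0.0356, so at α = 0.02 we fail to reject H₀.

z = 1.80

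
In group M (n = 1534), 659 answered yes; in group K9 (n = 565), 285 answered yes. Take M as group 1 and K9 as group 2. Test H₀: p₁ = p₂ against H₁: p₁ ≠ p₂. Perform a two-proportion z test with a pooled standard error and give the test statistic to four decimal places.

z = -3.0566

p̂₁ = 659/1534 ≈ 0.429596, p̂₂ = 285/565 ≈ 0.504425.
Pooled p̂ = (659+285)/(1534+565) = 944/2099 = 0.449738.
SE = √(0.247474 × 0.0024218) = 0.024481.
z = (0.429596 − 0.504425)/0.024481 = -0.074829/0.024481 = -3.0566.
p-value = 2·P(Z > 3.057) ≈ 0.0022.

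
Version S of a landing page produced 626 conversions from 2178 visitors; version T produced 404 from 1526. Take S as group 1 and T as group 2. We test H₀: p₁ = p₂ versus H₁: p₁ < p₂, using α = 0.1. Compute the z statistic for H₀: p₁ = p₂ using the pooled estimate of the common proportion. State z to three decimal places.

p̂₁ = 626/2178 = 0.28742, p̂₂ = 404/1526 = 0.26474.
Pooled p̂ = (626+404)/(2178+1526) = 1030/3704 = 0.27808.
SE = √(0.200751 × 0.00111444) = 0.01496.
z = (0.28742 − 0.26474)/0.01496 = 0.02268/0.01496 = 1.516.
p-value = P(Z < 1.516) ≈ 0.9352, so at α = 0.1 we fail to reject H₀.

z = 1.516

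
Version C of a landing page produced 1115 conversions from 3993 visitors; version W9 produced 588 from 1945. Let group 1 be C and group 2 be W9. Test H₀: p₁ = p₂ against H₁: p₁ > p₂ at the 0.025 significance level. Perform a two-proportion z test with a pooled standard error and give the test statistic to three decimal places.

z = -1.845

p̂₁ = 1115/3993 ≈ 0.279239, p̂₂ = 588/1945 ≈ 0.302314.
Pooled p̂ = (1115+588)/(3993+1945) = 1703/5938 = 0.286797.
SE = √(p̂(1−p̂)(1/n₁+1/n₂)) = √(0.286797·0.713203·0.000764577) = √(0.00015639) = 0.012506.
z = (0.279239 − 0.302314)/0.012506 = -0.023075/0.012506 = -1.845.
p-value = P(Z > -1.845) ≈ 0.9675, so at α = 0.025 we fail to reject H₀.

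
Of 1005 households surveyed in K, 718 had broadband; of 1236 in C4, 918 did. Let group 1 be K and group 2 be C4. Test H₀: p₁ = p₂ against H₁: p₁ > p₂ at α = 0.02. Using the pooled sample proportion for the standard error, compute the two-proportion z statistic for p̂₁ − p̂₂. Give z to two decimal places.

z = -1.50

p̂₁ = 718/1005 = 0.7144, p̂₂ = 918/1236 = 0.7427.
Pooled p̂ = (718+918)/(1005+1236) = 1636/2241 = 0.7300.
SE = √(0.197086 × 0.00180409) = 0.0189.
z = (0.7144 − 0.7427)/0.0189 = -0.0283/0.0189 = -1.50.
p-value = P(Z > -1.500) ≈ 0.9332. With α = 0.02, fail to reject H₀.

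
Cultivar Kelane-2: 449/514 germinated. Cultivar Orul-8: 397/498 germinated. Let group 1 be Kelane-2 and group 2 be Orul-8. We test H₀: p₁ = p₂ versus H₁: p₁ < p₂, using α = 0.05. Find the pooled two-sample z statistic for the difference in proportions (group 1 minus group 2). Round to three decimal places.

z = 3.279

p̂₁ = 449/514 = 0.873541, p̂₂ = 397/498 = 0.797189.
Pooled p̂ = (449+397)/(514+498) = 846/1012 = 0.835968.
SE = √(0.137125 × 0.00395356) = 0.023284.
z = (0.873541 − 0.797189)/0.023284 = 0.076352/0.023284 = 3.279.
p-value = P(Z < 3.279) ≈ 0.9995; since p > α = 0.05, fail to reject H₀.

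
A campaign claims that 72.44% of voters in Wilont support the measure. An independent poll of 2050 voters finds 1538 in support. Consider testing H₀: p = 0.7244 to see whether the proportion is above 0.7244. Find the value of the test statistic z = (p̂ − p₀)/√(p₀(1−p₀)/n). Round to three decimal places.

z = 2.619

p̂ = 1538/2050 = 0.750244.
Under H₀, SE = √(0.7244·0.2756/2050) = √(9.73876e-05) = 0.009869.
z = (0.750244 − 0.7244)/0.009869 = 0.025844/0.009869 = 2.619.
p-value = P(Z > 2.619) ≈ 0.0044.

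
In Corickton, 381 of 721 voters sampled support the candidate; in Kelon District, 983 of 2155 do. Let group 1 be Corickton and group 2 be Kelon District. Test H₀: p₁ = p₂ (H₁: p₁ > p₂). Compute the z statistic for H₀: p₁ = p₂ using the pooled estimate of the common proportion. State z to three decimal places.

p̂₁ = 381/721 ≈ 0.52843, p̂₂ = 983/2155 ≈ 0.45615.
Pooled p̂ = (381+983)/(721+2155) = 1364/2876 = 0.47427.
SE = √(p̂(1−p̂)(1/n₁+1/n₂)) = √(0.47427·0.52573·0.001851) = √(0.000461524) = 0.02148.
z = (0.52843 − 0.45615)/0.02148 = 0.07228/0.02148 = 3.365.

z = 3.365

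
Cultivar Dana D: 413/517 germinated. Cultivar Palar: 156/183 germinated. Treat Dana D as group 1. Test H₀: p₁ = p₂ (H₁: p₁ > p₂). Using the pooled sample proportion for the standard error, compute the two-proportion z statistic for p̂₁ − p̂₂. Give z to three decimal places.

z = -1.598

p̂₁ = 413/517 ≈ 0.79884, p̂₂ = 156/183 ≈ 0.85246.
Pooled p̂ = (413+156)/(517+183) = 569/700 = 0.81286.
SE = √(0.15212 × 0.00739872) = 0.03355.
z = (0.79884 − 0.85246)/0.03355 = -0.05362/0.03355 = -1.598.
p-value = P(Z > -1.598) ≈ 0.9450.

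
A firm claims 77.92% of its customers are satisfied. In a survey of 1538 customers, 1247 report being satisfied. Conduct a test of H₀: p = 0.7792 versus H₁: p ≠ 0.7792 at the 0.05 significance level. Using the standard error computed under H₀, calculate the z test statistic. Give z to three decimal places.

z = 2.987

p̂ = 1247/1538 = 0.810793.
Under H₀, SE = √(0.7792·0.2208/1538) = √(0.000111864) = 0.010577.
z = (0.810793 − 0.7792)/0.010577 = 0.031593/0.010577 = 2.987.
p-value = 2·P(Z > 2.987) ≈ 0.0028. With α = 0.05, reject H₀.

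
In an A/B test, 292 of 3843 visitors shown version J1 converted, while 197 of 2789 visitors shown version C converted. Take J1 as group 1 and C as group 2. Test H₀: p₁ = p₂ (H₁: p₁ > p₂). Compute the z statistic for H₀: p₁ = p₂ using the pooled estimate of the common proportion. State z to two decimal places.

p̂₁ = 292/3843 ≈ 0.07598, p̂₂ = 197/2789 ≈ 0.07063.
Pooled p̂ = (292+197)/(3843+2789) = 489/6632 = 0.07373.
SE = √(0.0682968 × 0.000618765) = 0.00650.
z = (0.07598 − 0.07063)/0.00650 = 0.00535/0.00650 = 0.82.
p-value = P(Z > 0.823) ≈ 0.2054.

z = 0.82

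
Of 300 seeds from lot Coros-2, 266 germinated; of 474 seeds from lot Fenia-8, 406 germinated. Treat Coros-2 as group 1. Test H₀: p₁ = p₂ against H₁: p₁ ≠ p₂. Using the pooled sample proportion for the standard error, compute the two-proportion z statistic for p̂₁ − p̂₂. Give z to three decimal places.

z = 1.207

p̂₁ = 266/300 = 0.88667, p̂₂ = 406/474 = 0.85654.
Pooled p̂ = (266+406)/(300+474) = 672/774 = 0.86822.
SE = √(p̂(1−p̂)(1/n₁+1/n₂)) = √(0.86822·0.13178·0.00544304) = √(0.000622772) = 0.02496.
z = (0.88667 − 0.85654)/0.02496 = 0.03013/0.02496 = 1.207.
Two-sided p-value ≈ 2·Φ(−1.207) = 0.2273.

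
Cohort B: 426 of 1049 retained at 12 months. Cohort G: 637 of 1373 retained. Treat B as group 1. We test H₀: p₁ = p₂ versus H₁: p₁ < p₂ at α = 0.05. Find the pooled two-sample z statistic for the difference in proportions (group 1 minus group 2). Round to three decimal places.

p̂₁ = 426/1049 = 0.40610, p̂₂ = 637/1373 = 0.46395.
Pooled p̂ = (426+637)/(1049+1373) = 1063/2422 = 0.43889.
SE = √(0.246266 × 0.00168162) = 0.02035.
z = (0.40610 − 0.46395)/0.02035 = -0.05785/0.02035 = -2.843.
p-value = P(Z < -2.843) ≈ 0.0022; since p < α = 0.05, reject H₀.

z = -2.843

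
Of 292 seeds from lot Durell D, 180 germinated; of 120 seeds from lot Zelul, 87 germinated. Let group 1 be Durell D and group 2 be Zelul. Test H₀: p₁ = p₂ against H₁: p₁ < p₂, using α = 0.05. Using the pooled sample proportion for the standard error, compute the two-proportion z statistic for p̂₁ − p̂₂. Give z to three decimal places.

p̂₁ = 180/292 = 0.61644, p̂₂ = 87/120 = 0.72500.
Pooled p̂ = (180+87)/(292+120) = 267/412 = 0.64806.
SE = √(0.228079 × 0.011758) = 0.05179.
z = (0.61644 − 0.72500)/0.05179 = -0.10856/0.05179 = -2.096.
p-value = P(Z < -2.096) ≈ 0.0180; since p < α = 0.05, reject H₀.

z = -2.096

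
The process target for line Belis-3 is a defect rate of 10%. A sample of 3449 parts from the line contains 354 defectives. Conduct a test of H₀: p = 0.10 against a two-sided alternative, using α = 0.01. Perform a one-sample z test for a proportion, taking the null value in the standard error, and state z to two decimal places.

z = 0.52

p̂ = 354/3449 ≈ 0.10264.
SE = √(p₀(1−p₀)/n) = √(0.09/3449) = 0.00511.
z = (0.10264 − 0.1)/0.00511 = 0.00264/0.00511 = 0.52.
Two-sided p-value ≈ 2·Φ(−0.517) = 0.6055, so at α = 0.01 we fail to reject H₀.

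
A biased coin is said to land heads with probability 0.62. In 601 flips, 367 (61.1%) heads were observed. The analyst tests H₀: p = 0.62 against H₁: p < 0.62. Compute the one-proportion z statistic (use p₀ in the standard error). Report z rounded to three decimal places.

z = -0.472

p̂ = 367/601 = 0.61065.
Standard error under H₀: √(0.62×0.38/601) = 0.01980.
z = (0.61065 − 0.62)/0.01980 = -0.00935/0.01980 = -0.472.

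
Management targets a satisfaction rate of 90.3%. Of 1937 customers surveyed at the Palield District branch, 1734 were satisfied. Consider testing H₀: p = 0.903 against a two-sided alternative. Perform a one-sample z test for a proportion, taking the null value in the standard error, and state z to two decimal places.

z = -1.16

p̂ = 1734/1937 = 0.8952.
Standard error under H₀: √(0.903×0.097/1937) = 0.0067.
z = (0.8952 − 0.903)/0.0067 = -0.0078/0.0067 = -1.16.
Two-sided p-value ≈ 2·Φ(−1.160) = 0.2460.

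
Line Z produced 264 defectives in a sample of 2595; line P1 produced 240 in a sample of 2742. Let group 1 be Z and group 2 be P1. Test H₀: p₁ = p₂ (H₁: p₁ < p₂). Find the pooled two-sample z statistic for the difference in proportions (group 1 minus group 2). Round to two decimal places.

z = 1.77

p̂₁ = 264/2595 = 0.10173, p̂₂ = 240/2742 = 0.08753.
Pooled p̂ = (264+240)/(2595+2742) = 504/5337 = 0.09444.
SE = √(p̂(1−p̂)(1/n₁+1/n₂)) = √(0.09444·0.90556·0.000750054) = √(6.41424e-05) = 0.00801.
z = (0.10173 − 0.08753)/0.00801 = 0.01420/0.00801 = 1.77.
p-value = P(Z < 1.774) ≈ 0.9620.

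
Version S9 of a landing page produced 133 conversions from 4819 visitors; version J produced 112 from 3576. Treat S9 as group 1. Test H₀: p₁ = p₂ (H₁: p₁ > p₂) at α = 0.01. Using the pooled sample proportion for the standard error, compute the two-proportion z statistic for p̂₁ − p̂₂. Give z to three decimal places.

z = -1.002

p̂₁ = 133/4819 ≈ 0.027599, p̂₂ = 112/3576 ≈ 0.031320.
Pooled p̂ = (133+112)/(4819+3576) = 245/8395 = 0.029184.
SE = √(0.0283323 × 0.000487154) = 0.003715.
z = (0.027599 − 0.031320)/0.003715 = -0.003721/0.003715 = -1.002.
p-value = P(Z > -1.002) ≈ 0.8417, so at α = 0.01 we fail to reject H₀.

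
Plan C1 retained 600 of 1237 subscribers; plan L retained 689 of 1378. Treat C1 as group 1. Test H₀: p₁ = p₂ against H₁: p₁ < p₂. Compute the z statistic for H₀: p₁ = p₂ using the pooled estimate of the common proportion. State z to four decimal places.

p̂₁ = 600/1237 ≈ 0.4850445, p̂₂ = 689/1378 ≈ 0.5000000.
Pooled p̂ = (600+689)/(1237+1378) = 1289/2615 = 0.4929254.
SE = √(0.24995 × 0.0015341) = 0.0195818.
z = (0.4850445 − 0.5000000)/0.0195818 = -0.0149555/0.0195818 = -0.7637.
p-value = P(Z < -0.764) ≈ 0.2225.

z = -0.7637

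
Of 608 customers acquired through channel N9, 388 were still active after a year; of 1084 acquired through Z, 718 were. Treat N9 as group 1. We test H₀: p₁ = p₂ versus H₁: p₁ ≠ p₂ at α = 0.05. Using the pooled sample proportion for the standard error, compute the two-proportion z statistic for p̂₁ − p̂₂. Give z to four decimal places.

z = -1.0040

p̂₁ = 388/608 ≈ 0.638158, p̂₂ = 718/1084 ≈ 0.662362.
Pooled p̂ = (388+718)/(608+1084) = 1106/1692 = 0.653664.
SE = √(0.226387 × 0.00256725) = 0.024108.
z = (0.638158 − 0.662362)/0.024108 = -0.024204/0.024108 = -1.0040.
Two-sided p-value ≈ 2·Φ(−1.004) = 0.3154; since p > α = 0.05, fail to reject H₀.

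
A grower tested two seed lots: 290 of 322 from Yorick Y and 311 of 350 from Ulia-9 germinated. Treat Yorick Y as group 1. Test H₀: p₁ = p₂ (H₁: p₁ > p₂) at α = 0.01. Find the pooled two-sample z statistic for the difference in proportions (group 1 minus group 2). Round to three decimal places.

z = 0.508

p̂₁ = 290/322 = 0.90062, p̂₂ = 311/350 = 0.88857.
Pooled p̂ = (290+311)/(322+350) = 601/672 = 0.89435.
SE = √(p̂(1−p̂)(1/n₁+1/n₂)) = √(0.89435·0.10565·0.00596273) = √(0.00056343) = 0.02374.
z = (0.90062 − 0.88857)/0.02374 = 0.01205/0.02374 = 0.508.
p-value = P(Z > 0.508) ≈ 0.3059; since p > α = 0.01, fail to reject H₀.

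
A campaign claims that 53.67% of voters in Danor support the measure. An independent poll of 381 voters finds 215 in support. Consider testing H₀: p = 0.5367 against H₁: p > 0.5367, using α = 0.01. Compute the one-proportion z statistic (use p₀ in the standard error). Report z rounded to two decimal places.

p̂ = 215/381 = 0.5643.
SE = √(p₀(1−p₀)/n) = √(0.24865/381) = 0.0255.
z = (0.5643 − 0.5367)/0.0255 = 0.0276/0.0255 = 1.08.
p-value = P(Z > 1.081) ≈ 0.1399; since p > α = 0.01, fail to reject H₀.

z = 1.08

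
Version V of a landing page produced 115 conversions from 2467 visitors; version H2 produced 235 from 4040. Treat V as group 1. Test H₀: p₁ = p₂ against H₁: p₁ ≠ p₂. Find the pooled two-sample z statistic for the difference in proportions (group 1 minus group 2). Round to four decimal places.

p̂₁ = 115/2467 = 0.0466153, p̂₂ = 235/4040 = 0.0581683.
Pooled p̂ = (115+235)/(2467+4040) = 350/6507 = 0.0537882.
SE = √(0.0508951 × 0.000652875) = 0.0057644.
z = (0.0466153 − 0.0581683)/0.0057644 = -0.0115530/0.0057644 = -2.0042.
p-value = 2·P(Z > 2.004) ≈ 0.0450.

z = -2.0042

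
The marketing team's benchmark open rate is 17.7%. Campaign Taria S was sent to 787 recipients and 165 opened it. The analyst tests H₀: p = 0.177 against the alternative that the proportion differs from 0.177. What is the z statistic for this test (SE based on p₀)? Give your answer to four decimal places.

p̂ = 165/787 = 0.209657.
Under H₀, SE = √(0.177·0.823/787) = √(0.000185097) = 0.013605.
z = (0.209657 − 0.177)/0.013605 = 0.032657/0.013605 = 2.4004.
p-value = 2·P(Z > 2.400) ≈ 0.0164.

z = 2.4004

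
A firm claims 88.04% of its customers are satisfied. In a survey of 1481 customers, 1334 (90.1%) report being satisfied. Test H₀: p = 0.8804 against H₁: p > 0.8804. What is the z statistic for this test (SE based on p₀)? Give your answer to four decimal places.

p̂ = 1334/1481 ≈ 0.900743.
Under H₀, SE = √(0.8804·0.1196/1481) = √(7.10978e-05) = 0.008432.
z = (0.900743 − 0.8804)/0.008432 = 0.020343/0.008432 = 2.4126.

z = 2.4126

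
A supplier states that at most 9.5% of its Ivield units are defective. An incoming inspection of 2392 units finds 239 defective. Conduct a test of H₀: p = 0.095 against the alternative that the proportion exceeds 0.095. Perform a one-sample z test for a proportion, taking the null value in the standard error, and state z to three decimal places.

z = 0.820

p̂ = 239/2392 ≈ 0.09992.
SE = √(p₀(1−p₀)/n) = √(0.085975/2392) = 0.00600.
z = (0.09992 − 0.095)/0.00600 = 0.00492/0.00600 = 0.820.
p-value = P(Z > 0.820) ≈ 0.2061.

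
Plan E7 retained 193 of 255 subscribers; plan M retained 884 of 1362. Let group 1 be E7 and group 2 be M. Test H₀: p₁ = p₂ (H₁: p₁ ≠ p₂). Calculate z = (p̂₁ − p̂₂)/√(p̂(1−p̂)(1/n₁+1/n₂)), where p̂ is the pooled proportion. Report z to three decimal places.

z = 3.350

p̂₁ = 193/255 ≈ 0.75686, p̂₂ = 884/1362 ≈ 0.64905.
Pooled p̂ = (193+884)/(255+1362) = 1077/1617 = 0.66605.
SE = √(p̂(1−p̂)(1/n₁+1/n₂)) = √(0.66605·0.33395·0.00465578) = √(0.00103558) = 0.03218.
z = (0.75686 − 0.64905)/0.03218 = 0.10781/0.03218 = 3.350.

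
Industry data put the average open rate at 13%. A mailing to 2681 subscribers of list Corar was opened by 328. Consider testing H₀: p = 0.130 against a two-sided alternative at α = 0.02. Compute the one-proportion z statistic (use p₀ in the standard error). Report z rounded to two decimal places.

p̂ = 328/2681 ≈ 0.1223.
Standard error under H₀: √(0.13×0.87/2681) = 0.0065.
z = (0.1223 − 0.13)/0.0065 = -0.0077/0.0065 = -1.18.
Two-sided p-value ≈ 2·Φ(−1.179) = 0.2384; since p > α = 0.02, fail to reject H₀.

z = -1.18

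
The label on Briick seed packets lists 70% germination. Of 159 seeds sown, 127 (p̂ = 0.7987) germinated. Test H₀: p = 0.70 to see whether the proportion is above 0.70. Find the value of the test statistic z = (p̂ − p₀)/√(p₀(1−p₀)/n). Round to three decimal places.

z = 2.717

p̂ = 127/159 ≈ 0.79874.
Standard error under H₀: √(0.7×0.3/159) = 0.03634.
z = (0.79874 − 0.7)/0.03634 = 0.09874/0.03634 = 2.717.
p-value = P(Z > 2.717) ≈ 0.0033.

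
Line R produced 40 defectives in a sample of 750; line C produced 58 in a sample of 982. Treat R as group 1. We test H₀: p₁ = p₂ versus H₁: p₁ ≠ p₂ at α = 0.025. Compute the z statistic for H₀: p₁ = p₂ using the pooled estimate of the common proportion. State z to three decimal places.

p̂₁ = 40/750 = 0.053333, p̂₂ = 58/982 = 0.059063.
Pooled p̂ = (40+58)/(750+982) = 98/1732 = 0.056582.
SE = √(p̂(1−p̂)(1/n₁+1/n₂)) = √(0.056582·0.943418·0.00235166) = √(0.000125533) = 0.011204.
z = (0.053333 − 0.059063)/0.011204 = -0.005730/0.011204 = -0.511.
p-value = 2·P(Z > 0.511) ≈ 0.6091, so at α = 0.025 we fail to reject H₀.

z = -0.511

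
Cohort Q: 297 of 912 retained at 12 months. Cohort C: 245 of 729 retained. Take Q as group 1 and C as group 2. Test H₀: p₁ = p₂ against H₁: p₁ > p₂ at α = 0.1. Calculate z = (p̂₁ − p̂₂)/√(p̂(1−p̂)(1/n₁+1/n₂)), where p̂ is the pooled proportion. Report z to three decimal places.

p̂₁ = 297/912 ≈ 0.32566, p̂₂ = 245/729 ≈ 0.33608.
Pooled p̂ = (297+245)/(912+729) = 542/1641 = 0.33029.
SE = √(0.221197 × 0.00246823) = 0.02337.
z = (0.32566 − 0.33608)/0.02337 = -0.01042/0.02337 = -0.446.
p-value = P(Z > -0.446) ≈ 0.6722, so at α = 0.1 we fail to reject H₀.

z = -0.446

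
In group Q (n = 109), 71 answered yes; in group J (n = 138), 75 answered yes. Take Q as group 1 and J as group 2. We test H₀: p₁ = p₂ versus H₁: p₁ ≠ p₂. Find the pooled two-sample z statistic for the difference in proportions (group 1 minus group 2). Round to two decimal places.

p̂₁ = 71/109 ≈ 0.6514, p̂₂ = 75/138 ≈ 0.5435.
Pooled p̂ = (71+75)/(109+138) = 146/247 = 0.5911.
SE = √(0.241702 × 0.0164207) = 0.0630.
z = (0.6514 − 0.5435)/0.0630 = 0.1079/0.0630 = 1.71.

z = 1.71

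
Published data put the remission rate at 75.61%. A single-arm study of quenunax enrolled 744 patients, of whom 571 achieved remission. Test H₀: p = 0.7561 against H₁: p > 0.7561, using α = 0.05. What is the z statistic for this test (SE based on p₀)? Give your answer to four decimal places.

z = 0.7224

p̂ = 571/744 = 0.767473.
SE = √(p₀(1−p₀)/n) = √(0.18441/744) = 0.015744.
z = (0.767473 − 0.7561)/0.015744 = 0.011373/0.015744 = 0.7224.
p-value = P(Z > 0.722) ≈ 0.2350, so at α = 0.05 we fail to reject H₀.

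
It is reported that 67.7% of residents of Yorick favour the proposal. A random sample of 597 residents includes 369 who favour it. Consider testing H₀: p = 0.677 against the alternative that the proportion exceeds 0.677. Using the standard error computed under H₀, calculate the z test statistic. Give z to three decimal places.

p̂ = 369/597 ≈ 0.61809.
Under H₀, SE = √(0.677·0.323/597) = √(0.000366283) = 0.01914.
z = (0.61809 − 0.677)/0.01914 = -0.05891/0.01914 = -3.078.
p-value = P(Z > -3.078) ≈ 0.9990.

z = -3.078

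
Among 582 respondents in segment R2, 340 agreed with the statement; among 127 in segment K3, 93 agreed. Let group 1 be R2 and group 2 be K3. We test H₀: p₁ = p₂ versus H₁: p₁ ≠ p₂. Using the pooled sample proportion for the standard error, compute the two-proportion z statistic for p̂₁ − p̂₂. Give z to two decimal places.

p̂₁ = 340/582 = 0.5842, p̂₂ = 93/127 = 0.7323.
Pooled p̂ = (340+93)/(582+127) = 433/709 = 0.6107.
SE = √(p̂(1−p̂)(1/n₁+1/n₂)) = √(0.6107·0.3893·0.00959223) = √(0.00228047) = 0.0478.
z = (0.5842 − 0.7323)/0.0478 = -0.1481/0.0478 = -3.10.
p-value = 2·P(Z > 3.101) ≈ 0.0019.

z = -3.10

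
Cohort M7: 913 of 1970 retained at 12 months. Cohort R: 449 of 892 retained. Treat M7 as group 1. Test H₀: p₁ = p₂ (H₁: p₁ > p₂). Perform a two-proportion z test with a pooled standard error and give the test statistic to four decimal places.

p̂₁ = 913/1970 ≈ 0.463452, p̂₂ = 449/892 ≈ 0.503363.
Pooled p̂ = (913+449)/(1970+892) = 1362/2862 = 0.475891.
SE = √(0.249419 × 0.00162869) = 0.020155.
z = (0.463452 − 0.503363)/0.020155 = -0.039911/0.020155 = -1.9802.

z = -1.9802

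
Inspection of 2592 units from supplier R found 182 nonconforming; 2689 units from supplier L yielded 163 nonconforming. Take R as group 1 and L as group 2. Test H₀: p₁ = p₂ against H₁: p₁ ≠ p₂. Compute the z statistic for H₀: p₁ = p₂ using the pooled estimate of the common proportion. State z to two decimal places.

p̂₁ = 182/2592 ≈ 0.0702, p̂₂ = 163/2689 ≈ 0.0606.
Pooled p̂ = (182+163)/(2592+2689) = 345/5281 = 0.0653.
SE = √(p̂(1−p̂)(1/n₁+1/n₂)) = √(0.0653·0.9347·0.000757688) = √(4.6265e-05) = 0.0068.
z = (0.0702 − 0.0606)/0.0068 = 0.0096/0.0068 = 1.41.
p-value = 2·P(Z > 1.411) ≈ 0.1582.

z = 1.41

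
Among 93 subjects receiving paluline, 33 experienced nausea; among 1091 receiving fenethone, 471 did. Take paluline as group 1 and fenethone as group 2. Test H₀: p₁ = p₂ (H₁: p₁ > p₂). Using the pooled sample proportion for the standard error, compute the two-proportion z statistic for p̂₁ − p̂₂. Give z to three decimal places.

p̂₁ = 33/93 ≈ 0.35484, p̂₂ = 471/1091 ≈ 0.43171.
Pooled p̂ = (33+471)/(93+1091) = 504/1184 = 0.42568.
SE = √(p̂(1−p̂)(1/n₁+1/n₂)) = √(0.42568·0.57432·0.0116693) = √(0.00285286) = 0.05341.
z = (0.35484 − 0.43171)/0.05341 = -0.07687/0.05341 = -1.439.
p-value = P(Z > -1.439) ≈ 0.9250.

z = -1.439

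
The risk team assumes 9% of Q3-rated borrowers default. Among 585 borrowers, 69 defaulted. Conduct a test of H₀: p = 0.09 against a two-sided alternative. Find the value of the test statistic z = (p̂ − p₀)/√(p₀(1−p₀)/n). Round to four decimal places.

z = 2.3621

p̂ = 69/585 = 0.1179487.
SE = √(p₀(1−p₀)/n) = √(0.0819/585) = 0.0118322.
z = (0.1179487 − 0.09)/0.0118322 = 0.0279487/0.0118322 = 2.3621.
Two-sided p-value ≈ 2·Φ(−2.362) = 0.0182.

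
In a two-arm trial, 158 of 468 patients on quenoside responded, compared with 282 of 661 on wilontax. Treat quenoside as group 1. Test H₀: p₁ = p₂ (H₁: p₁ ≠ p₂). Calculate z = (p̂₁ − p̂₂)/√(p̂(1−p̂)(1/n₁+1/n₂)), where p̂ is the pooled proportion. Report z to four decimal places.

z = -3.0215

p̂₁ = 158/468 ≈ 0.337607, p̂₂ = 282/661 ≈ 0.426626.
Pooled p̂ = (158+282)/(468+661) = 440/1129 = 0.389725.
SE = √(p̂(1−p̂)(1/n₁+1/n₂)) = √(0.389725·0.610275·0.00364961) = √(0.000868022) = 0.029462.
z = (0.337607 − 0.426626)/0.029462 = -0.089019/0.029462 = -3.0215.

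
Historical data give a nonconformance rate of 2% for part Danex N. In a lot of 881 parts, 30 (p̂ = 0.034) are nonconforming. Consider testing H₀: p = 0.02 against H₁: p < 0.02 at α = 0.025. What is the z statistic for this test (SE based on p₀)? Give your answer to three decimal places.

p̂ = 30/881 = 0.034052.
Under H₀, SE = √(0.02·0.98/881) = √(2.22474e-05) = 0.004717.
z = (0.034052 − 0.02)/0.004717 = 0.014052/0.004717 = 2.979.
p-value = P(Z < 2.979) ≈ 0.9986, so at α = 0.025 we fail to reject H₀.

z = 2.979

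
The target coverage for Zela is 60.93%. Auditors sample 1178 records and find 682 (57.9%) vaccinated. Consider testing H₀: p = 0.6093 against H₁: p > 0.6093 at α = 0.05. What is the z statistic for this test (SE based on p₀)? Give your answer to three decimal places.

z = -2.135

p̂ = 682/1178 = 0.578947.
SE = √(p₀(1−p₀)/n) = √(0.23805/1178) = 0.014216.
z = (0.578947 − 0.6093)/0.014216 = -0.030353/0.014216 = -2.135.
p-value = P(Z > -2.135) ≈ 0.9836. With α = 0.05, fail to reject H₀.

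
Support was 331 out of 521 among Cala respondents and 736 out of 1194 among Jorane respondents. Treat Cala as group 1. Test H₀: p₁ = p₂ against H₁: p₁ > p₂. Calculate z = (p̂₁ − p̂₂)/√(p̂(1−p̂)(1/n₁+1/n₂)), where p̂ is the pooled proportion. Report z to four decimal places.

p̂₁ = 331/521 ≈ 0.635317, p̂₂ = 736/1194 ≈ 0.616415.
Pooled p̂ = (331+736)/(521+1194) = 1067/1715 = 0.622157.
SE = √(p̂(1−p̂)(1/n₁+1/n₂)) = √(0.622157·0.377843·0.00275691) = √(0.000648087) = 0.025458.
z = (0.635317 − 0.616415)/0.025458 = 0.018902/0.025458 = 0.7425.

z = 0.7425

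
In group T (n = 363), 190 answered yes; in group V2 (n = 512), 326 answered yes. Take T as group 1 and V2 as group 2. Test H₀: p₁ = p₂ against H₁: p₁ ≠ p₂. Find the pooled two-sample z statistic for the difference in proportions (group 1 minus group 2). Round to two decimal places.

p̂₁ = 190/363 = 0.52342, p̂₂ = 326/512 = 0.63672.
Pooled p̂ = (190+326)/(363+512) = 516/875 = 0.58971.
SE = √(p̂(1−p̂)(1/n₁+1/n₂)) = √(0.58971·0.41029·0.00470795) = √(0.00113909) = 0.03375.
z = (0.52342 − 0.63672)/0.03375 = -0.11330/0.03375 = -3.36.

z = -3.36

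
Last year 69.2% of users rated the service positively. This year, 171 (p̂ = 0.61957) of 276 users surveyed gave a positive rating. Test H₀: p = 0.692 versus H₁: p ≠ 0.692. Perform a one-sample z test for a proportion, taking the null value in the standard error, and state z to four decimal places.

z = -2.6066

p̂ = 171/276 ≈ 0.619565.
SE = √(p₀(1−p₀)/n) = √(0.21314/276) = 0.027789.
z = (0.619565 − 0.692)/0.027789 = -0.072435/0.027789 = -2.6066.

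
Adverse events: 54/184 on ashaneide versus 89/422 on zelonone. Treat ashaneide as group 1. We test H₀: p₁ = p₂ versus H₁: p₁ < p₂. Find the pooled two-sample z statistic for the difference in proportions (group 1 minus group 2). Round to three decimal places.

z = 2.201

p̂₁ = 54/184 = 0.293478, p̂₂ = 89/422 = 0.210900.
Pooled p̂ = (54+89)/(184+422) = 143/606 = 0.235974.
SE = √(0.18029 × 0.00780445) = 0.037511.
z = (0.293478 − 0.210900)/0.037511 = 0.082578/0.037511 = 2.201.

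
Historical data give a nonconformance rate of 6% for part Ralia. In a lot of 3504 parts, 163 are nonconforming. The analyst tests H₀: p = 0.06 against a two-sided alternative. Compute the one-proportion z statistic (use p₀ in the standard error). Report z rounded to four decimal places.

p̂ = 163/3504 ≈ 0.046518.
Under H₀, SE = √(0.06·0.94/3504) = √(1.60959e-05) = 0.004012.
z = (0.046518 − 0.06)/0.004012 = -0.013482/0.004012 = -3.3604.

z = -3.3604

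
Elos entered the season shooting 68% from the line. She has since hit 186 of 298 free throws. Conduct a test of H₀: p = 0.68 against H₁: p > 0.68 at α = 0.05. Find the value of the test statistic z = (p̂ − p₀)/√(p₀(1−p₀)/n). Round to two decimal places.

z = -2.07

p̂ = 186/298 = 0.6242.
Standard error under H₀: √(0.68×0.32/298) = 0.0270.
z = (0.6242 − 0.68)/0.0270 = -0.0558/0.0270 = -2.07.
p-value = P(Z > -2.066) ≈ 0.9806. With α = 0.05, fail to reject H₀.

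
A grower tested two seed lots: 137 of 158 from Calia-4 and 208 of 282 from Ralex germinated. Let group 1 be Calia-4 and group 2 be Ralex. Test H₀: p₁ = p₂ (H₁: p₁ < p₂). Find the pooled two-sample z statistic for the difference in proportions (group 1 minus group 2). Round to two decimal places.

z = 3.17

p̂₁ = 137/158 ≈ 0.8671, p̂₂ = 208/282 ≈ 0.7376.
Pooled p̂ = (137+208)/(158+282) = 345/440 = 0.7841.
SE = √(0.169292 × 0.00987521) = 0.0409.
z = (0.8671 − 0.7376)/0.0409 = 0.1295/0.0409 = 3.17.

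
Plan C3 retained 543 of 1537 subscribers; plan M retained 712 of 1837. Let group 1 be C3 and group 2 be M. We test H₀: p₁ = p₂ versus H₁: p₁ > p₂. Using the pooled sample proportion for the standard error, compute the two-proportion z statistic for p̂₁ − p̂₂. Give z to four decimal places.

p̂₁ = 543/1537 = 0.3532856, p̂₂ = 712/1837 = 0.3875885.
Pooled p̂ = (543+712)/(1537+1837) = 1255/3374 = 0.3719621.
SE = √(p̂(1−p̂)(1/n₁+1/n₂)) = √(0.3719621·0.6280379·0.00119498) = √(0.000279156) = 0.0167080.
z = (0.3532856 − 0.3875885)/0.0167080 = -0.0343029/0.0167080 = -2.0531.
p-value = P(Z > -2.053) ≈ 0.9800.

z = -2.0531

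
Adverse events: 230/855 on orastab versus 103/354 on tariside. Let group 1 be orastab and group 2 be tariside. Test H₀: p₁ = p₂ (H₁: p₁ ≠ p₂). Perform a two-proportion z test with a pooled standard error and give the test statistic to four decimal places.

z = -0.7776

p̂₁ = 230/855 = 0.269006, p̂₂ = 103/354 = 0.290960.
Pooled p̂ = (230+103)/(855+354) = 333/1209 = 0.275434.
SE = √(p̂(1−p̂)(1/n₁+1/n₂)) = √(0.275434·0.724566·0.00399445) = √(0.000797173) = 0.028234.
z = (0.269006 − 0.290960)/0.028234 = -0.021954/0.028234 = -0.7776.
p-value = 2·P(Z > 0.778) ≈ 0.4368.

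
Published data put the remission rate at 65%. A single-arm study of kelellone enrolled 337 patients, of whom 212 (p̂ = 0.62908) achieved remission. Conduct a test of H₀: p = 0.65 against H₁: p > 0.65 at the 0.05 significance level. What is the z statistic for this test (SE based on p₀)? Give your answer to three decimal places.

p̂ = 212/337 ≈ 0.62908.
SE = √(p₀(1−p₀)/n) = √(0.2275/337) = 0.02598.
z = (0.62908 − 0.65)/0.02598 = -0.02092/0.02598 = -0.805.
p-value = P(Z > -0.805) ≈ 0.7896; since p > α = 0.05, fail to reject H₀.

z = -0.805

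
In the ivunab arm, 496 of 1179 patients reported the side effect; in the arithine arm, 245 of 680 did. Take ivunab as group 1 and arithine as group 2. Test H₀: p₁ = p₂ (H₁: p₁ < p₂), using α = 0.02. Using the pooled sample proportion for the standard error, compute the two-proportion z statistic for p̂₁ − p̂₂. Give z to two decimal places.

z = 2.56

p̂₁ = 496/1179 = 0.4207, p̂₂ = 245/680 = 0.3603.
Pooled p̂ = (496+245)/(1179+680) = 741/1859 = 0.3986.
SE = √(p̂(1−p̂)(1/n₁+1/n₂)) = √(0.3986·0.6014·0.00231876) = √(0.00055585) = 0.0236.
z = (0.4207 − 0.3603)/0.0236 = 0.0604/0.0236 = 2.56.
p-value = P(Z < 2.562) ≈ 0.9948. With α = 0.02, fail to reject H₀.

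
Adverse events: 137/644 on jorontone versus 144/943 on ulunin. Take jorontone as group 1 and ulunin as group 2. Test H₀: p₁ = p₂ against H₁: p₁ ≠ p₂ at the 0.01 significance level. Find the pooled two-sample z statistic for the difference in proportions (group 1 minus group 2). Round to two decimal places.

z = 3.08

p̂₁ = 137/644 = 0.2127, p̂₂ = 144/943 = 0.1527.
Pooled p̂ = (137+144)/(644+943) = 281/1587 = 0.1771.
SE = √(0.145712 × 0.00261324) = 0.0195.
z = (0.2127 − 0.1527)/0.0195 = 0.0600/0.0195 = 3.08.
p-value = 2·P(Z > 3.076) ≈ 0.0021; since p < α = 0.01, reject H₀.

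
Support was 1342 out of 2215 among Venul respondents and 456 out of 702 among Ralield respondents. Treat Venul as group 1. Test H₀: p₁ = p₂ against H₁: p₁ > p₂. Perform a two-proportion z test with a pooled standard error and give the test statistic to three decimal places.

z = -2.075

p̂₁ = 1342/2215 ≈ 0.60587, p̂₂ = 456/702 ≈ 0.64957.
Pooled p̂ = (1342+456)/(2215+702) = 1798/2917 = 0.61639.
SE = √(p̂(1−p̂)(1/n₁+1/n₂)) = √(0.61639·0.38361·0.00187597) = √(0.000443581) = 0.02106.
z = (0.60587 − 0.64957)/0.02106 = -0.04370/0.02106 = -2.075.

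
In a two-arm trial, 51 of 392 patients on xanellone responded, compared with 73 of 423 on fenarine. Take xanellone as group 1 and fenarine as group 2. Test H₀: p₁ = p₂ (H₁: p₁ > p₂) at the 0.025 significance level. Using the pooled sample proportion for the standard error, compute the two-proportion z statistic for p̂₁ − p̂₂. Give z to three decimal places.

z = -1.687

p̂₁ = 51/392 ≈ 0.13010, p̂₂ = 73/423 ≈ 0.17258.
Pooled p̂ = (51+73)/(392+423) = 124/815 = 0.15215.
SE = √(0.128998 × 0.00491509) = 0.02518.
z = (0.13010 − 0.17258)/0.02518 = -0.04248/0.02518 = -1.687.
p-value = P(Z > -1.687) ≈ 0.9542. With α = 0.025, fail to reject H₀.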